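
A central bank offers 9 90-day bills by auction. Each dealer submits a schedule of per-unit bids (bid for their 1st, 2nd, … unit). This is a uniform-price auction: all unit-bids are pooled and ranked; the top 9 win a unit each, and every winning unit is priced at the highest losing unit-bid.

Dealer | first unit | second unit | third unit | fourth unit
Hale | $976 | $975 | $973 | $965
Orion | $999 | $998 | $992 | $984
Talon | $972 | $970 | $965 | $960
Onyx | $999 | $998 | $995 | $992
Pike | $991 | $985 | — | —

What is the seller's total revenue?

Total revenue: $8,856

Merging the schedules and taking the best 9: 999 (Orion-1), 999 (Onyx-1), 998 (Orion-2), 998 (Onyx-2), 995 (Onyx-3), 992 (Orion-3), 992 (Onyx-4), 991 (Pike-1), 985 (Pike-2)
The (k+1)-th unit-bid is $984.
Allocation: Onyx 4, Orion 3, Pike 2. Every unit priced at $984.
Revenue = 9 × 984 = $8,856.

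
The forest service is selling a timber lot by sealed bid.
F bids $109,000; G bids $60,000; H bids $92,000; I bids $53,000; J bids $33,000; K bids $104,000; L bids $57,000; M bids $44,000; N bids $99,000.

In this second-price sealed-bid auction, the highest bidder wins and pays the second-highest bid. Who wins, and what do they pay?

F pays $104,000

Sorting bids: 109,000 (F) > 104,000 (K) > 99,000 (N) > 92,000 (H) > 60,000 (G) > 57,000 (L) > …
F wins with the highest bid; price is set by the runner-up at $104,000.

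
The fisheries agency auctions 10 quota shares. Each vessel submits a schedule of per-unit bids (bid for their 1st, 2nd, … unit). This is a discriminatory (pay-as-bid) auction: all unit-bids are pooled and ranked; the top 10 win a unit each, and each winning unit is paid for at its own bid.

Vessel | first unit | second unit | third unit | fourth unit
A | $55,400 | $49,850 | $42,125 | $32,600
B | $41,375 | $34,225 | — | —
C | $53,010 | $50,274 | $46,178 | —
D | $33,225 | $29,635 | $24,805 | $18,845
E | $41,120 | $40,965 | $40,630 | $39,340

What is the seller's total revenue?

All unit-bids, highest first — top 10: 55,400 (A-1), 53,010 (C-1), 50,274 (C-2), 49,850 (A-2), 46,178 (C-3), 42,125 (A-3), 41,375 (B-1), 41,120 (E-1), 40,965 (E-2), 40,630 (E-3)
Next rejected bid: $39,340 (not a price — pay-as-bid).
Each winning unit pays its own bid.
Revenue = 55,400 + 53,010 + 50,274 + 49,850 + 46,178 + 42,125 + 41,375 + 41,120 + 40,965 + 40,630 = $460,927.

Total revenue: $460,927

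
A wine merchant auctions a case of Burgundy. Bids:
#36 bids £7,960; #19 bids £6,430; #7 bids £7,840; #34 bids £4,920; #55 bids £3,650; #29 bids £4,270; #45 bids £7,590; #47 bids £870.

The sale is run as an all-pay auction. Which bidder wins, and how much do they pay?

Sorting bids: 7,960 (#36) > 7,840 (#7) > 7,590 (#45) > 6,430 (#19) > 4,920 (#34) > 4,270 (#29) > …
#36 wins with the top bid; all bids are sunk regardless.

#36 pays £7,960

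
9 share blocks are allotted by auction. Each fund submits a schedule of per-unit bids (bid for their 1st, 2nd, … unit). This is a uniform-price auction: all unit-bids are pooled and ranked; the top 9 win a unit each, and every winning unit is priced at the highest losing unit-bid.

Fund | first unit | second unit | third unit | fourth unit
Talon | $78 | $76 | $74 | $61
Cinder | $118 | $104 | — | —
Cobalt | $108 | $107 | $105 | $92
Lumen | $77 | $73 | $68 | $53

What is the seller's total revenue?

Total revenue: $666

Pooled unit-bids ranked (top 9): 118 (Cinder-1), 108 (Cobalt-1), 107 (Cobalt-2), 105 (Cobalt-3), 104 (Cinder-2), 92 (Cobalt-4), 78 (Talon-1), 77 (Lumen-1), 76 (Talon-2)
First bid not allocated: $74.
Allocation: Cinder 2, Cobalt 4, Lumen 1, Talon 2. Every unit priced at $74.
Revenue = 9 × 74 = $666.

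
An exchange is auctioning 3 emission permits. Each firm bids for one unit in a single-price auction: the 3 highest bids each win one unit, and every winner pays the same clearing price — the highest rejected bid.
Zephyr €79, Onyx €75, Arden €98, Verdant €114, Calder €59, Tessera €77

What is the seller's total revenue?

Ordering the bids: 114 (Verdant), 98 (Arden), 79 (Zephyr), 77 (Tessera), 75 (Onyx), …
The 3 highest are Verdant, Arden, Zephyr.
Highest unsuccessful bid: €77 → clearing price.
Total revenue = 3 × €77 = €231.

Total revenue: €231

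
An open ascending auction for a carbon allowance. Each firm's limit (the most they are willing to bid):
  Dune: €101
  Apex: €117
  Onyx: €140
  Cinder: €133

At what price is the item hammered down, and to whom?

Onyx wins at €133

Limits ranked: 140 (Onyx) > 133 (Cinder) > 117 (Apex) > 101 (Dune)
Cinder is the last rival to drop out, at €133; Onyx remains and wins at that price.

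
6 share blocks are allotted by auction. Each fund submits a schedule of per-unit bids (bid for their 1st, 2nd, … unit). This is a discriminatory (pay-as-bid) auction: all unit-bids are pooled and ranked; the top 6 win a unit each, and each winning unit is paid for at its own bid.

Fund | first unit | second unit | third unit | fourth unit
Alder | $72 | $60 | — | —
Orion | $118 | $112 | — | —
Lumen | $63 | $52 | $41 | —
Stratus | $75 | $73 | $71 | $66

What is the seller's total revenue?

Total revenue: $521

All unit-bids, highest first — top 6: 118 (Orion-1), 112 (Orion-2), 75 (Stratus-1), 73 (Stratus-2), 72 (Alder-1), 71 (Stratus-3)
Next rejected bid: $66 (not a price — pay-as-bid).
Each winning unit pays its own bid.
Revenue = 118 + 112 + 75 + 73 + 72 + 71 = $521.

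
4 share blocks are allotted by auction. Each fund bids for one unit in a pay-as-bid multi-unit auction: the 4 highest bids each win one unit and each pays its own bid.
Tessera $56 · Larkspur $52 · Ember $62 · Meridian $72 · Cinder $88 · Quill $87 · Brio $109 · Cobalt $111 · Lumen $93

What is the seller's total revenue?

Ordering the bids: 111 (Cobalt), 109 (Brio), 93 (Lumen), 88 (Cinder), 87 (Quill), 72 (Meridian), …
Winners (4 units): Cobalt, Brio, Lumen, Cinder.
Total revenue = 111 + 109 + 93 + 88 = $401.

Total revenue: $401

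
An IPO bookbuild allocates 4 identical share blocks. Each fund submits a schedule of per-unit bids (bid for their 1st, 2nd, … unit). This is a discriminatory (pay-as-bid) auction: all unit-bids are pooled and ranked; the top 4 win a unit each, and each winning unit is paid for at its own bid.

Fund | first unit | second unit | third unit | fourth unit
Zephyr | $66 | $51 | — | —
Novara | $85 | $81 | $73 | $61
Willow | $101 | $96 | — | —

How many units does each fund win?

Novara 2, Willow 2

Merging the schedules and taking the best 4: 101 (Willow-1), 96 (Willow-2), 85 (Novara-1), 81 (Novara-2)
Next rejected bid: $73 (not a price — pay-as-bid).
Allocation: Novara 2, Willow 2.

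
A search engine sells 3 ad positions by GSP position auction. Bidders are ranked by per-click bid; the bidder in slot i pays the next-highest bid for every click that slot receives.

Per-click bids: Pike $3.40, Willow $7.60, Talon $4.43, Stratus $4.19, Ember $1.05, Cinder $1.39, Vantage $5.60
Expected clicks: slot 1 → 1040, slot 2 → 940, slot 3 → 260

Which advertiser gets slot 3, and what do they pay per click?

Ranked by bid: $7.60 (Willow) > $5.60 (Vantage) > $4.43 (Talon) > $4.19 (Stratus) > …
Slot 3 goes to the third-ranked bidder, Talon, who pays the next bid down: $4.19/click.

Talon; $4.19 per click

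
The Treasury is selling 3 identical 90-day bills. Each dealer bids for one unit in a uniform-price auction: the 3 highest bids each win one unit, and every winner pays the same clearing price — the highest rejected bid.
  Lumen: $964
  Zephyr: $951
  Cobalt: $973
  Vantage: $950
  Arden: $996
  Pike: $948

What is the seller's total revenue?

Bids ranked high→low: 996 (Arden), 973 (Cobalt), 964 (Lumen), 951 (Zephyr), 950 (Vantage), …
Top 3: Arden, Cobalt, Lumen.
First losing bid is Zephyr's $951, which sets the uniform price.
Total revenue = 3 × $951 = $2,853.

Total revenue: $2,853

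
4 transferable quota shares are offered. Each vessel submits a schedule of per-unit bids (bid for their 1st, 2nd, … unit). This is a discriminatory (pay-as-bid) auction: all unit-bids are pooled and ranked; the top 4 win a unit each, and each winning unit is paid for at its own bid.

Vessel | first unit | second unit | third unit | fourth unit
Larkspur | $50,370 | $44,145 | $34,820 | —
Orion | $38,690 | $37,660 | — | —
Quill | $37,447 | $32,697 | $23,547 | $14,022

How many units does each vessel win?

Merging the schedules and taking the best 4: 50,370 (Larkspur-1), 44,145 (Larkspur-2), 38,690 (Orion-1), 37,660 (Orion-2)
Next rejected bid: $37,447 (not a price — pay-as-bid).
Allocation: Larkspur 2, Orion 2.

Larkspur 2, Orion 2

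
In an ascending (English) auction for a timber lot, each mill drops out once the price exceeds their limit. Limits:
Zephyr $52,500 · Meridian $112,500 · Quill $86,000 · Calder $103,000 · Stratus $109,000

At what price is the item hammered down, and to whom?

Meridian wins at $109,000

Limits in order: 112,500 (Meridian) > 109,000 (Stratus) > 103,000 (Calder) > 86,000 (Quill) > 52,500 (Zephyr)
Stratus is the last rival to drop out, at $109,000; Meridian remains and wins at that price.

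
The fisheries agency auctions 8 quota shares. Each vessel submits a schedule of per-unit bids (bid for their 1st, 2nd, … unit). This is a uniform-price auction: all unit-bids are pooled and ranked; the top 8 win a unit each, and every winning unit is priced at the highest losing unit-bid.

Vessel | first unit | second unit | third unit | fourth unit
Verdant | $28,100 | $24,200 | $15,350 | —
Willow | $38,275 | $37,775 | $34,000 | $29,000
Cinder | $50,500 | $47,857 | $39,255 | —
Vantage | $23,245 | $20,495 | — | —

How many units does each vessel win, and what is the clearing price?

Cinder 3, Verdant 1, Willow 4; clearing price $24,200

Pooled unit-bids ranked (top 8): 50,500 (Cinder-1), 47,857 (Cinder-2), 39,255 (Cinder-3), 38,275 (Willow-1), 37,775 (Willow-2), 34,000 (Willow-3), 29,000 (Willow-4), 28,100 (Verdant-1)
The (k+1)-th unit-bid is $24,200.
Allocation: Cinder 3, Verdant 1, Willow 4.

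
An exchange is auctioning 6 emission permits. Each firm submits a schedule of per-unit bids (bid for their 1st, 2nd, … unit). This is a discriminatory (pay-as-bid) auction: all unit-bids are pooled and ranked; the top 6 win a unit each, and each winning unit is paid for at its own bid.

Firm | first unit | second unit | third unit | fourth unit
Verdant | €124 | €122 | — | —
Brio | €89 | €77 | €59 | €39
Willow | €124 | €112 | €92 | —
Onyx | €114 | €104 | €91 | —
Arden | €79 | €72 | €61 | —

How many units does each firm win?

Onyx 2, Verdant 2, Willow 2

All unit-bids, highest first — top 6: 124 (Verdant-1), 124 (Willow-1), 122 (Verdant-2), 114 (Onyx-1), 112 (Willow-2), 104 (Onyx-2)
Next rejected bid: €92 (not a price — pay-as-bid).
Allocation: Onyx 2, Verdant 2, Willow 2.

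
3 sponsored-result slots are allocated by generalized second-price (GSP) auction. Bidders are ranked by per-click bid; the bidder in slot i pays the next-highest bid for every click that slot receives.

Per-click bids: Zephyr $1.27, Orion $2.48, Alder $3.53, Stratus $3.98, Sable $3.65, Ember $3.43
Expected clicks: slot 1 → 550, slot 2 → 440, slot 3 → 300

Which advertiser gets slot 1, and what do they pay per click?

Stratus; $3.65 per click

Per-click bids in order: $3.98 (Stratus) > $3.65 (Sable) > $3.53 (Alder) > $3.43 (Ember) > …
Slot 1 goes to the first-ranked bidder, Stratus, who pays the next bid down: $3.65/click.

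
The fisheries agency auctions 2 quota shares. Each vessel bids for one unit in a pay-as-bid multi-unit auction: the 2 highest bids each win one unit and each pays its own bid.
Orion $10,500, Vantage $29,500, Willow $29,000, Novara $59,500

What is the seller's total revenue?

Total revenue: $89,000

Bids ranked high→low: 59,500 (Novara), 29,500 (Vantage), 29,000 (Willow), 10,500 (Orion)
Winners (2 units): Novara, Vantage.
Total revenue = 59,500 + 29,500 = $89,000.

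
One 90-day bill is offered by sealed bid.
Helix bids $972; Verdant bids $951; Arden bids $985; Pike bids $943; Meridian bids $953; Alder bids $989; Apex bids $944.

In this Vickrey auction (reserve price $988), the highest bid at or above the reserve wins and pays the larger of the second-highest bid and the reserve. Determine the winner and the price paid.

Sorting bids: 989 (Alder) > 985 (Arden) > 972 (Helix) > 953 (Meridian) > 951 (Verdant) > 944 (Apex) > …
Alder has the top bid at or above the reserve ($989).
Second-highest bid $985 is below the reserve $988, so the reserve binds → payment $988.

Alder pays $988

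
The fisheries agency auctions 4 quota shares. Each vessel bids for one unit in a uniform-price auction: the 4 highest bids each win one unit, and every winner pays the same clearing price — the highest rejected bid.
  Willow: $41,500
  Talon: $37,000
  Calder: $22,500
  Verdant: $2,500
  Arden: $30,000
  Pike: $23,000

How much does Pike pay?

Pike pays $22,500

Bids ranked high→low: 41,500 (Willow), 37,000 (Talon), 30,000 (Arden), 23,000 (Pike), 22,500 (Calder), 2,500 (Verdant)
The 4 highest are Willow, Talon, Arden, Pike.
Highest unsuccessful bid: $22,500 → clearing price.
Pike wins → pays $22,500.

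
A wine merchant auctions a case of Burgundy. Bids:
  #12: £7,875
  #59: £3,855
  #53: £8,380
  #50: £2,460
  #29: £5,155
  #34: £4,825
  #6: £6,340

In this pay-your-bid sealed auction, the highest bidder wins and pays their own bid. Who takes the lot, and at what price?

Sorting bids: 8,380 (#53) > 7,875 (#12) > 6,340 (#6) > 5,155 (#29) > 4,825 (#34) > 3,855 (#59) > …
#53 is highest → pays own bid, £8,380.

#53 pays £8,380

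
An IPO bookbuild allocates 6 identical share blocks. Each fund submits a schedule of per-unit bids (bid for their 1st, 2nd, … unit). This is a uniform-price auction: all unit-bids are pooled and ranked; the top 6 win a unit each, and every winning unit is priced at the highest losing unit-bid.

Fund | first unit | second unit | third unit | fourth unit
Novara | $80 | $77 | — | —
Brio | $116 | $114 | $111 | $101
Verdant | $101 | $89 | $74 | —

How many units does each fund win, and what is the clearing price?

Merging the schedules and taking the best 6: 116 (Brio-1), 114 (Brio-2), 111 (Brio-3), 101 (Brio-4), 101 (Verdant-1), 89 (Verdant-2)
The (k+1)-th unit-bid is $80.
Allocation: Brio 4, Verdant 2.

Brio 4, Verdant 2; clearing price $80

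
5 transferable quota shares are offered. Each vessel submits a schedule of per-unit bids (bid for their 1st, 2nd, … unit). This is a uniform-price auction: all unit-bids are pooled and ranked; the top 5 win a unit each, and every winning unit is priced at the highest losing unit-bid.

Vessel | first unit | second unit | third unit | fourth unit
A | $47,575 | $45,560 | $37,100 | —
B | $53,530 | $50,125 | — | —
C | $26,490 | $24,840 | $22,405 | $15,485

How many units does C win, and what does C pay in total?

C: 0 units, pays $0

All unit-bids, highest first — top 5: 53,530 (B-1), 50,125 (B-2), 47,575 (A-1), 45,560 (A-2), 37,100 (A-3)
The (k+1)-th unit-bid is $26,490.
C wins 0 unit(s) at $26,490 each.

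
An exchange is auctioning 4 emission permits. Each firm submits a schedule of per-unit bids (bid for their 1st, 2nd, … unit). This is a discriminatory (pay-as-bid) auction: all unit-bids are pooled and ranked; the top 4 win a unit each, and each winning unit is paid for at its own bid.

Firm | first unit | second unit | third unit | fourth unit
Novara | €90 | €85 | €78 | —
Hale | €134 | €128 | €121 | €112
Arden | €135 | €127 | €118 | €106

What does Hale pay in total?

Hale pays €262

All unit-bids, highest first — top 4: 135 (Arden-1), 134 (Hale-1), 128 (Hale-2), 127 (Arden-2)
Next rejected bid: €121 (not a price — pay-as-bid).
Hale's winning unit-bids: 134 + 128 = €262.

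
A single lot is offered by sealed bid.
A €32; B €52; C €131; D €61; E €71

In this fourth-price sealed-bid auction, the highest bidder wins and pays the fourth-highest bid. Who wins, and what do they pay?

Sorting bids: 131 (C) > 71 (E) > 61 (D) > 52 (B) > 32 (A)
C wins; payment is bid #4 in the ranking = €52.

C pays €52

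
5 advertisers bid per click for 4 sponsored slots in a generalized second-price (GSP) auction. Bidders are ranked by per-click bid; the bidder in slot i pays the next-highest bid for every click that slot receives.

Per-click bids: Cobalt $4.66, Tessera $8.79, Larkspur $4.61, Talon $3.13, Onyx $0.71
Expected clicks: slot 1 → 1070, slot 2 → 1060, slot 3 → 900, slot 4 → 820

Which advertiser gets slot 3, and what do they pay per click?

Sorting advertisers: $8.79 (Tessera) > $4.66 (Cobalt) > $4.61 (Larkspur) > $3.13 (Talon) > $0.71 (Onyx)
Slot 3 goes to the third-ranked bidder, Larkspur, who pays the next bid down: $3.13/click.

Larkspur; $3.13 per click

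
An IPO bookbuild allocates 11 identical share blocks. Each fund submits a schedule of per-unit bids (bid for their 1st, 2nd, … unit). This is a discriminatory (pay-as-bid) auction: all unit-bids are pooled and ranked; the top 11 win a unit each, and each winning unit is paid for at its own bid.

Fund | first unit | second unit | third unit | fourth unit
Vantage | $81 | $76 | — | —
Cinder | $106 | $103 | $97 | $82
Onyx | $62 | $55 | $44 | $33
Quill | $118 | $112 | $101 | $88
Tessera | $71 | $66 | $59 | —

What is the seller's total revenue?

All unit-bids, highest first — top 11: 118 (Quill-1), 112 (Quill-2), 106 (Cinder-1), 103 (Cinder-2), 101 (Quill-3), 97 (Cinder-3), 88 (Quill-4), 82 (Cinder-4), 81 (Vantage-1), 76 (Vantage-2), 71 (Tessera-1)
Next rejected bid: $66 (not a price — pay-as-bid).
Each winning unit pays its own bid.
Revenue = 118 + 112 + 106 + 103 + 101 + 97 + 88 + 82 + 81 + 76 + 71 = $1,035.

Total revenue: $1,035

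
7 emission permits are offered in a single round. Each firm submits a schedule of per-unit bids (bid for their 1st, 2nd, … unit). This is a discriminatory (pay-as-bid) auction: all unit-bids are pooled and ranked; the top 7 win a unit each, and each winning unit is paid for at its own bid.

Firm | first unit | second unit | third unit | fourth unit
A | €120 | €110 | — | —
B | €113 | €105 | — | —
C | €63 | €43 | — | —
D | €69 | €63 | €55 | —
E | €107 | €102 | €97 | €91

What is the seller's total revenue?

Merging the schedules and taking the best 7: 120 (A-1), 113 (B-1), 110 (A-2), 107 (E-1), 105 (B-2), 102 (E-2), 97 (E-3)
Next rejected bid: €91 (not a price — pay-as-bid).
Each winning unit pays its own bid.
Revenue = 120 + 113 + 110 + 107 + 105 + 102 + 97 = €754.

Total revenue: €754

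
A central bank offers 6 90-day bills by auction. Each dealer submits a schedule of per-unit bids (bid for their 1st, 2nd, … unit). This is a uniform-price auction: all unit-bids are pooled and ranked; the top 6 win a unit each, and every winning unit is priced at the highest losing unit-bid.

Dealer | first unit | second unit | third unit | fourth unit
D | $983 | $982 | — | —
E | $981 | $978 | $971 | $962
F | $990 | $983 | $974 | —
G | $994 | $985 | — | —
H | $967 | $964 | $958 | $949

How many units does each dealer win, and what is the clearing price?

D 2, F 2, G 2; clearing price $981

Merging the schedules and taking the best 6: 994 (G-1), 990 (F-1), 985 (G-2), 983 (D-1), 983 (F-2), 982 (D-2)
First bid not allocated: $981.
Allocation: D 2, F 2, G 2.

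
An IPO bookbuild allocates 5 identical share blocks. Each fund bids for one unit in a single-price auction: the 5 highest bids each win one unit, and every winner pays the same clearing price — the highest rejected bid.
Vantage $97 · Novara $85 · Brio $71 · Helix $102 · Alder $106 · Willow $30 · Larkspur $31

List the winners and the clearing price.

Alder, Helix, Vantage, Novara, Brio; each pays $31

Sorting: 106 (Alder), 102 (Helix), 97 (Vantage), 85 (Novara), 71 (Brio), 31 (Larkspur), 30 (Willow)
The 5 highest are Alder, Helix, Vantage, Novara, Brio.
Highest unsuccessful bid: $31 → clearing price.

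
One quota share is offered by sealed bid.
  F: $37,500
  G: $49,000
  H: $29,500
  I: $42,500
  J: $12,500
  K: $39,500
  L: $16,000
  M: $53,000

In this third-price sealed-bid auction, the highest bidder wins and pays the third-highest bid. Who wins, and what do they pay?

M pays $42,500

Third-price sealed-bid auction: the highest bidder wins and pays the third-highest bid.
Sorting bids: 53,000 (M) > 49,000 (G) > 42,500 (I) > 39,500 (K) > 37,500 (F) > 29,500 (H) > …
M wins; payment is bid #3 in the ranking = $42,500.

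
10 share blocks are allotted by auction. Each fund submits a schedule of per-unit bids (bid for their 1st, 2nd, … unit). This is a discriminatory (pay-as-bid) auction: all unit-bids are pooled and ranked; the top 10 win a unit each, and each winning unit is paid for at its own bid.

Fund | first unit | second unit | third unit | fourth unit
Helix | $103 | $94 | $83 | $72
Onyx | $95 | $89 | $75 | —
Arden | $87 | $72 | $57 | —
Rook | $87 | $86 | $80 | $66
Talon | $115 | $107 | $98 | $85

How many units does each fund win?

Merging the schedules and taking the best 10: 115 (Talon-1), 107 (Talon-2), 103 (Helix-1), 98 (Talon-3), 95 (Onyx-1), 94 (Helix-2), 89 (Onyx-2), 87 (Arden-1), 87 (Rook-1), 86 (Rook-2)
Next rejected bid: $85 (not a price — pay-as-bid).
Allocation: Arden 1, Helix 2, Onyx 2, Rook 2, Talon 3.

Arden 1, Helix 2, Onyx 2, Rook 2, Talon 3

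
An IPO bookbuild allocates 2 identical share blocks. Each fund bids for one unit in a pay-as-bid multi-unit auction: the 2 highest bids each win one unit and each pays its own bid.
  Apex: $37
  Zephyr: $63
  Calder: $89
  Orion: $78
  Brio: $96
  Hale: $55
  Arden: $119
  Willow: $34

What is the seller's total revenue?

Bids ranked high→low: 119 (Arden), 96 (Brio), 89 (Calder), 78 (Orion), …
The 2 highest are Arden, Brio.
Total revenue = 119 + 96 = $215.

Total revenue: $215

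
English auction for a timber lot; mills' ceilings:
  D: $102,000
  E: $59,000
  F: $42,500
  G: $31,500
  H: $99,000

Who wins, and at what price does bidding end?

D wins at $99,000

Limits in order: 102,000 (D) > 99,000 (H) > 59,000 (E) > 42,500 (F) > 31,500 (G)
Bidding ends when H exits at $99,000; D takes it.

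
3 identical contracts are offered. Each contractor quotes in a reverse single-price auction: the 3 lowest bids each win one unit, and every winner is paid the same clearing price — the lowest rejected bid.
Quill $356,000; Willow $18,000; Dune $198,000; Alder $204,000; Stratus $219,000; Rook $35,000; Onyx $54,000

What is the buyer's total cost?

Ordering the bids: 18,000 (Willow), 35,000 (Rook), 54,000 (Onyx), 198,000 (Dune), 204,000 (Alder), …
Winners (3 units): Willow, Rook, Onyx.
First losing bid is Dune's $198,000, which sets the uniform price.
Total cost = 3 × $198,000 = $594,000.

Total cost: $594,000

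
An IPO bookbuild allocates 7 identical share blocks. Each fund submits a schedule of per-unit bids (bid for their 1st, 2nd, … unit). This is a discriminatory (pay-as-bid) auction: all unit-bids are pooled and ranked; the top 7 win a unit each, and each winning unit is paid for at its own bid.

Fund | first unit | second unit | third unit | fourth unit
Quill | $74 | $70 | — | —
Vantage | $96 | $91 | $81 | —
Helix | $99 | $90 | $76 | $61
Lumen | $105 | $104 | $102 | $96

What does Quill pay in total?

Merging the schedules and taking the best 7: 105 (Lumen-1), 104 (Lumen-2), 102 (Lumen-3), 99 (Helix-1), 96 (Vantage-1), 96 (Lumen-4), 91 (Vantage-2)
Next rejected bid: $90 (not a price — pay-as-bid).
Quill wins no units.

Quill pays $0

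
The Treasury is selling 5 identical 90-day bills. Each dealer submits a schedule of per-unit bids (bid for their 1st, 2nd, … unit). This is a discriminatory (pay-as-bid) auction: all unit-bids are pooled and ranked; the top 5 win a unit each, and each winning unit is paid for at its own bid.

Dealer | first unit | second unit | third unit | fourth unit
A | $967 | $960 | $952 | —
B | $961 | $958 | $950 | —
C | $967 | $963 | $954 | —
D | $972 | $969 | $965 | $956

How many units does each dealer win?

Merging the schedules and taking the best 5: 972 (D-1), 969 (D-2), 967 (A-1), 967 (C-1), 965 (D-3)
Next rejected bid: $963 (not a price — pay-as-bid).
Allocation: A 1, C 1, D 3.

A 1, C 1, D 3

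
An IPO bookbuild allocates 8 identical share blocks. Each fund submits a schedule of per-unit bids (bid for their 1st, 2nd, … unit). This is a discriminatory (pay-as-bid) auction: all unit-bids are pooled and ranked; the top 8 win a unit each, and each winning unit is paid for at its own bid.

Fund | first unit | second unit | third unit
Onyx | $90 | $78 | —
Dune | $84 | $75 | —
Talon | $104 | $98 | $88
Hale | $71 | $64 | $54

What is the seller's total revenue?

Total revenue: $688

Merging the schedules and taking the best 8: 104 (Talon-1), 98 (Talon-2), 90 (Onyx-1), 88 (Talon-3), 84 (Dune-1), 78 (Onyx-2), 75 (Dune-2), 71 (Hale-1)
Next rejected bid: $64 (not a price — pay-as-bid).
Each winning unit pays its own bid.
Revenue = 104 + 98 + 90 + 88 + 84 + 78 + 75 + 71 = $688.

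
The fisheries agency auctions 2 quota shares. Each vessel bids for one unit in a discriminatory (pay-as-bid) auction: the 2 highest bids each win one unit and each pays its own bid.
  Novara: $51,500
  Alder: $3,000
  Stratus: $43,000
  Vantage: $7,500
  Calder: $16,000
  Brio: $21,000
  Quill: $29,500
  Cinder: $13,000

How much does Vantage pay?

Sorting: 51,500 (Novara), 43,000 (Stratus), 29,500 (Quill), 21,000 (Brio), …
The 2 highest are Novara, Stratus.
Vantage does not win → $0.

Vantage pays $0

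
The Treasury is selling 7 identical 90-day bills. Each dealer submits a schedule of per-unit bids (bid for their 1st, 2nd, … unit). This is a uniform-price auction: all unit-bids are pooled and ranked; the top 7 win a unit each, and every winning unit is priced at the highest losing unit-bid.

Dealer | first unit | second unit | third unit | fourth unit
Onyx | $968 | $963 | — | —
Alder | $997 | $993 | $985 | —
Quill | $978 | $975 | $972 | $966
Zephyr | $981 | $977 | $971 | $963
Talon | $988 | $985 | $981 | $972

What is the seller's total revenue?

Merging the schedules and taking the best 7: 997 (Alder-1), 993 (Alder-2), 988 (Talon-1), 985 (Alder-3), 985 (Talon-2), 981 (Zephyr-1), 981 (Talon-3)
Highest rejected unit-bid = $978.
Allocation: Alder 3, Talon 3, Zephyr 1. Every unit priced at $978.
Revenue = 7 × 978 = $6,846.

Total revenue: $6,846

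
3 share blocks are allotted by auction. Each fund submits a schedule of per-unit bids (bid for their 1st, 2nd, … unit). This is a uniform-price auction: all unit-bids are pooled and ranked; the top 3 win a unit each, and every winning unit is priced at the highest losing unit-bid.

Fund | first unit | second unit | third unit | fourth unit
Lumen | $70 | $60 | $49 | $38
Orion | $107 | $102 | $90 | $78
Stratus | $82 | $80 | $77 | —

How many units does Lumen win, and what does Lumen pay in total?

Merging the schedules and taking the best 3: 107 (Orion-1), 102 (Orion-2), 90 (Orion-3)
Highest rejected unit-bid = $82.
Lumen wins 0 unit(s) at $82 each.

Lumen: 0 units, pays $0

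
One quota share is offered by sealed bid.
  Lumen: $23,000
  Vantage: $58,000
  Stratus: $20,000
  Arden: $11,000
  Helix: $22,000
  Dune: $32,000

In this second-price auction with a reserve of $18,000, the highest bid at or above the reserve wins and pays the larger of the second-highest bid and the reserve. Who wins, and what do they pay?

Vantage pays $32,000

Bids ranked: 58,000 (Vantage) > 32,000 (Dune) > 23,000 (Lumen) > 22,000 (Helix) > 20,000 (Stratus) > 11,000 (Arden)
Highest eligible bid: Vantage at $58,000.
Second-highest bid $32,000 exceeds the reserve $18,000 → payment $32,000.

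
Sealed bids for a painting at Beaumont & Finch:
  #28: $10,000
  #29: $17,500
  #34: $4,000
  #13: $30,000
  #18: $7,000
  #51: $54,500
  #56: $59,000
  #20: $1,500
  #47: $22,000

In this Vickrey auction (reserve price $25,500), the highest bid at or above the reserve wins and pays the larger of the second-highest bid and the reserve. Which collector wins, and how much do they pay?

#56 pays $54,500

Rule: the highest bid at or above the reserve wins and pays the larger of the second-highest bid and the reserve.
Sorting bids: 59,000 (#56) > 54,500 (#51) > 30,000 (#13) > 22,000 (#47) > 17,500 (#29) > 10,000 (#28) > …
Highest eligible bid: #56 at $59,000.
Second-highest bid $54,500 exceeds the reserve $25,500 → payment $54,500.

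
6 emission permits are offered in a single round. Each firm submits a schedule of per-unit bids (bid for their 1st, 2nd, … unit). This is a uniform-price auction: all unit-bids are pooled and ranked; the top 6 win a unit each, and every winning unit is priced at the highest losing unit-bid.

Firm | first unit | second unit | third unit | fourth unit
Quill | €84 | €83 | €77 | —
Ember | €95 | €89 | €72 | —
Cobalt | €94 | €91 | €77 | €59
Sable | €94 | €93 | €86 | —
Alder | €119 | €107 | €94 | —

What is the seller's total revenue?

Total revenue: €558

Pooled unit-bids ranked (top 6): 119 (Alder-1), 107 (Alder-2), 95 (Ember-1), 94 (Cobalt-1), 94 (Sable-1), 94 (Alder-3)
Highest rejected unit-bid = €93.
Allocation: Alder 3, Cobalt 1, Ember 1, Sable 1. Every unit priced at €93.
Revenue = 6 × 93 = €558.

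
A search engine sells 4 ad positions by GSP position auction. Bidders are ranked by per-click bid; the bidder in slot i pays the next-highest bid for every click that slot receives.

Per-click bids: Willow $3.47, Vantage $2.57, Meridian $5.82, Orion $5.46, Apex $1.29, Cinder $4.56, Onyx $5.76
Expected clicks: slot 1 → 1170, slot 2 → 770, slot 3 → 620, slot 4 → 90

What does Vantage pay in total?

Vantage pays $0.00

Per-click bids in order: $5.82 (Meridian) > $5.76 (Onyx) > $5.46 (Orion) > $4.56 (Cinder) > $3.47 (Willow) > …
Vantage ranks below slot 4 → no slot, pays nothing.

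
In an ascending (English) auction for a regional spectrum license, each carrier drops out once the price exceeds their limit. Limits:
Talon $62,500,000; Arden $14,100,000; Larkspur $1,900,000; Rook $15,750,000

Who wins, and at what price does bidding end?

Sorting limits: 62,500,000 (Talon) > 15,750,000 (Rook) > 14,100,000 (Arden) > 1,900,000 (Larkspur)
Bidding ends when Rook exits at $15,750,000; Talon takes it.

Talon wins at $15,750,000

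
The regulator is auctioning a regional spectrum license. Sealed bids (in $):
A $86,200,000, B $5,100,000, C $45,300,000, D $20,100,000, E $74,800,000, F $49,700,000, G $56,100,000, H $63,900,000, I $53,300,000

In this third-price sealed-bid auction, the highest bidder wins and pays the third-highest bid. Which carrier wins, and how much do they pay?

A pays $63,900,000

Third-price sealed-bid auction: the highest bidder wins and pays the third-highest bid.
Sorting bids: 86,200,000 (A) > 74,800,000 (E) > 63,900,000 (H) > 56,100,000 (G) > 53,300,000 (I) > 49,700,000 (F) > …
A is highest; pays the third-highest bid, $63,900,000.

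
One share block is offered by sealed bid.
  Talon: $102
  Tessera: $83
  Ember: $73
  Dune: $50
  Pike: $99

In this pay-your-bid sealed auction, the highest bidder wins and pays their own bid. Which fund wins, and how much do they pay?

Rule: the highest bidder wins and pays their own bid.
Bids in order: 102 (Talon) > 99 (Pike) > 83 (Tessera) > 73 (Ember) > 50 (Dune)
First-price: Talon pays what they bid, $102.

Talon pays $102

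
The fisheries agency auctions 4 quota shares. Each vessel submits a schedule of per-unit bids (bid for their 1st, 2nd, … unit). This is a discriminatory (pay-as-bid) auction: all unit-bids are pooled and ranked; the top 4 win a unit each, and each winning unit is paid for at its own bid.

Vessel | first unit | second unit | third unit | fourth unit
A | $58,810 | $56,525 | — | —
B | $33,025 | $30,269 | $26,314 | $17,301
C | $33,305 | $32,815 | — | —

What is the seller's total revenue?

All unit-bids, highest first — top 4: 58,810 (A-1), 56,525 (A-2), 33,305 (C-1), 33,025 (B-1)
Next rejected bid: $32,815 (not a price — pay-as-bid).
Each winning unit pays its own bid.
Revenue = 58,810 + 56,525 + 33,305 + 33,025 = $181,665.

Total revenue: $181,665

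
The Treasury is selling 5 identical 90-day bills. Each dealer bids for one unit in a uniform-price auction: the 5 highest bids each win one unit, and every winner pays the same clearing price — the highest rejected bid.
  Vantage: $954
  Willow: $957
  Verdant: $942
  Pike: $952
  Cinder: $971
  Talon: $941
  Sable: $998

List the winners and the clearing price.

Sorting: 998 (Sable), 971 (Cinder), 957 (Willow), 954 (Vantage), 952 (Pike), 942 (Verdant), 941 (Talon)
Winners (5 units): Sable, Cinder, Willow, Vantage, Pike.
Highest unsuccessful bid: $942 → clearing price.

Sable, Cinder, Willow, Vantage, Pike; each pays $942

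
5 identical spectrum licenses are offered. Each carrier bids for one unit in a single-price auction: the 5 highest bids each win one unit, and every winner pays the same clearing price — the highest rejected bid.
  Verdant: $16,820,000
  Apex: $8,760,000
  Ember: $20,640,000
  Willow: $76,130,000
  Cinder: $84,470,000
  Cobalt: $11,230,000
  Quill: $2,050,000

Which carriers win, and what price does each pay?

Sorting: 84,470,000 (Cinder), 76,130,000 (Willow), 20,640,000 (Ember), 16,820,000 (Verdant), 11,230,000 (Cobalt), 8,760,000 (Apex), 2,050,000 (Quill)
The 5 highest are Cinder, Willow, Ember, Verdant, Cobalt.
Clearing price = highest rejected bid = $8,760,000.

Cinder, Willow, Ember, Verdant, Cobalt; each pays $8,760,000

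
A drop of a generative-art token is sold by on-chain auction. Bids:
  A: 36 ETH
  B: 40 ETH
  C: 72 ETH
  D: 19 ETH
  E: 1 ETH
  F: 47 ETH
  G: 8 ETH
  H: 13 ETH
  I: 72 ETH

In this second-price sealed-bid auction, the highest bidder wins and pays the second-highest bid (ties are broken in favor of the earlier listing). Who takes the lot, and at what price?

Rule: the highest bidder wins and pays the second-highest bid.
Bids in order: 72 (C) > 72 (I) > 47 (F) > 40 (B) > 36 (A) > 19 (D) > …
Tie at 72 ETH → C wins by tie-break.
C is highest; pays the second-highest bid, 72 ETH.

C pays 72 ETH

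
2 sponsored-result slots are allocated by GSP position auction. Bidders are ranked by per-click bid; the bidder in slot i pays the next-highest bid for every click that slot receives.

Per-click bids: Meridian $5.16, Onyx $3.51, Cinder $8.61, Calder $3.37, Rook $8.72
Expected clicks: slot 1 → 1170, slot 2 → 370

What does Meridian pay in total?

Ranked by bid: $8.72 (Rook) > $8.61 (Cinder) > $5.16 (Meridian) > …
Meridian ranks below slot 2 → no slot, pays nothing.

Meridian pays $0.00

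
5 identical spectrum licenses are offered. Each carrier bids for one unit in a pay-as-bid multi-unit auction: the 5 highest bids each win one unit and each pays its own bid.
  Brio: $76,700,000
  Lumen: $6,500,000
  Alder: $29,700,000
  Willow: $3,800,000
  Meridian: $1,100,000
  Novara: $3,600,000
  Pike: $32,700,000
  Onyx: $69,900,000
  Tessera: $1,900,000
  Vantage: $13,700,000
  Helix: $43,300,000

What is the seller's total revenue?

Bids ranked high→low: 76,700,000 (Brio), 69,900,000 (Onyx), 43,300,000 (Helix), 32,700,000 (Pike), 29,700,000 (Alder), 13,700,000 (Vantage), 6,500,000 (Lumen), …
Winners (5 units): Brio, Onyx, Helix, Pike, Alder.
Total revenue = 76,700,000 + 69,900,000 + 43,300,000 + 32,700,000 + 29,700,000 = $252,300,000.

Total revenue: $252,300,000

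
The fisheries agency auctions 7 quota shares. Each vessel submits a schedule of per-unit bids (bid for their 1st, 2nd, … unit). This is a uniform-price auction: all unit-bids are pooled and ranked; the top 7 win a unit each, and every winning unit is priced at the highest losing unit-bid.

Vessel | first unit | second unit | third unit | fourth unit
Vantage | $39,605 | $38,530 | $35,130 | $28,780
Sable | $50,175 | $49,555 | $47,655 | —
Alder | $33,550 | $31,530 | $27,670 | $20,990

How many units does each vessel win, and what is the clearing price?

Alder 1, Sable 3, Vantage 3; clearing price $31,530

Merging the schedules and taking the best 7: 50,175 (Sable-1), 49,555 (Sable-2), 47,655 (Sable-3), 39,605 (Vantage-1), 38,530 (Vantage-2), 35,130 (Vantage-3), 33,550 (Alder-1)
The (k+1)-th unit-bid is $31,530.
Allocation: Alder 1, Sable 3, Vantage 3.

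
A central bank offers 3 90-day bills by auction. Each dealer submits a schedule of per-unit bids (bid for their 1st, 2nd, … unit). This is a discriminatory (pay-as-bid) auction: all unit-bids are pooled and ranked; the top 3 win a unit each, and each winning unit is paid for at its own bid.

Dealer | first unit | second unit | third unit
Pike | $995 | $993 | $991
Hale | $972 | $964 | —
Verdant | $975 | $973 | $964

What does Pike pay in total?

Merging the schedules and taking the best 3: 995 (Pike-1), 993 (Pike-2), 991 (Pike-3)
Next rejected bid: $975 (not a price — pay-as-bid).
Pike's winning unit-bids: 995 + 993 + 991 = $2,979.

Pike pays $2,979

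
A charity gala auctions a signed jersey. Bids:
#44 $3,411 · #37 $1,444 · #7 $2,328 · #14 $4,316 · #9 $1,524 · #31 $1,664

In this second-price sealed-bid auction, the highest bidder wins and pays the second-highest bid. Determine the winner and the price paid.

Sorting bids: 4,316 (#14) > 3,411 (#44) > 2,328 (#7) > 1,664 (#31) > 1,524 (#9) > 1,444 (#37)
#14 wins with the highest bid; price is set by the runner-up at $3,411.

#14 pays $3,411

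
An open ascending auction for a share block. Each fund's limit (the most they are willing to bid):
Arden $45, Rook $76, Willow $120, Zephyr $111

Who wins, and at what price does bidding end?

Open ascending-bid auction: the price rises until one bidder remains; the winner pays the price at which the last rival dropped out.
Limits ranked: 120 (Willow) > 111 (Zephyr) > 76 (Rook) > 45 (Arden)
Bidding ends when Zephyr exits at $111; Willow takes it.

Willow wins at $111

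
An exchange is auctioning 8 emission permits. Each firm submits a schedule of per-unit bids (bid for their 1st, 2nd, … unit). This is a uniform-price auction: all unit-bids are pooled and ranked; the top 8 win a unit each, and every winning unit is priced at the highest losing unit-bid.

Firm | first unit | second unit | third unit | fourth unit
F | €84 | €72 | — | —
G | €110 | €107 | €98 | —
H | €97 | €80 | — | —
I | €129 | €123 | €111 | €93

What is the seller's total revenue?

Total revenue: €672

Merging the schedules and taking the best 8: 129 (I-1), 123 (I-2), 111 (I-3), 110 (G-1), 107 (G-2), 98 (G-3), 97 (H-1), 93 (I-4)
The (k+1)-th unit-bid is €84.
Allocation: G 3, H 1, I 4. Every unit priced at €84.
Revenue = 8 × 84 = €672.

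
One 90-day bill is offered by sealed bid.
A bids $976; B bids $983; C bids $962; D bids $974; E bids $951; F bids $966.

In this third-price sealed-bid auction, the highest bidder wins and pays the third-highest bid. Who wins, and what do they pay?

B pays $974

Bids ranked: 983 (B) > 976 (A) > 974 (D) > 966 (F) > 962 (C) > 951 (E)
B is highest; pays the third-highest bid, $974.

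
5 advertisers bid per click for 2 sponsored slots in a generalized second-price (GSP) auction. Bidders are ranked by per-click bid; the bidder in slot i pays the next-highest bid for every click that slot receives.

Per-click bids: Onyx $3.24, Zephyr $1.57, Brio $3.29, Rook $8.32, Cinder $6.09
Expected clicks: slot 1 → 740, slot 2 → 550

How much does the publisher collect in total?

Total revenue: $6316.10

Sorting advertisers: $8.32 (Rook) > $6.09 (Cinder) > $3.29 (Brio) > …
Slot 1: Rook pays $6.09 × 740 = $4506.60
Slot 2: Cinder pays $3.29 × 550 = $1809.50
Total = $6316.10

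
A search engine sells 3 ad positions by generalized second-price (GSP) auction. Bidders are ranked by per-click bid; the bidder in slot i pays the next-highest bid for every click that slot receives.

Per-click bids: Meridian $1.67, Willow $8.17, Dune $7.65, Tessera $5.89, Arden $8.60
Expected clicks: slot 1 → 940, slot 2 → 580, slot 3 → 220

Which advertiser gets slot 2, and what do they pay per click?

Willow; $7.65 per click

Sorting advertisers: $8.60 (Arden) > $8.17 (Willow) > $7.65 (Dune) > $5.89 (Tessera) > …
Slot 2 goes to the second-ranked bidder, Willow, who pays the next bid down: $7.65/click.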